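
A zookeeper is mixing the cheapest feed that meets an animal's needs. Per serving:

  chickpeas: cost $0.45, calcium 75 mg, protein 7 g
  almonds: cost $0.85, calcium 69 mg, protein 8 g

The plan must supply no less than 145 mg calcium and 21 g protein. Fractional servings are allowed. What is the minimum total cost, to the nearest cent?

Check every corner: each single food scaled to meet both minima, and each pair solved so both constraints bind.
chickpeas only: max(145/75, 21/7) = 3 servings → $1.35.
almonds only: max(145/69, 21/8) = 2.625 servings → $2.23.
chickpeas + almonds: intersection lies outside the first quadrant.
Cheapest feasible corner: $1.35.

$1.35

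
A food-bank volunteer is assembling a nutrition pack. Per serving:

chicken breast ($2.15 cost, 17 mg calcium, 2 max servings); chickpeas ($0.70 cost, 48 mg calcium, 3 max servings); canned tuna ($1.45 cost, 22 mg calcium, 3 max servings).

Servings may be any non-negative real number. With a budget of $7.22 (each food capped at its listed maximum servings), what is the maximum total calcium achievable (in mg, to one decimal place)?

216.1 mg

Calcium per dollar: chickpeas 68.57, canned tuna 15.17, chicken breast 7.907.
Take 3 servings of chickpeas: spends $2.10, +144.0 mg calcium (running total 144.0 mg).
Take 3 servings of canned tuna: spends $4.35, +66.0 mg calcium (running total 210.0 mg).
Take 0.3581 servings of chicken breast: spends $0.77, +6.1 mg calcium (running total 216.1 mg).
Greedy by best ratio exhausts the cost allowance optimally: 216.1 mg.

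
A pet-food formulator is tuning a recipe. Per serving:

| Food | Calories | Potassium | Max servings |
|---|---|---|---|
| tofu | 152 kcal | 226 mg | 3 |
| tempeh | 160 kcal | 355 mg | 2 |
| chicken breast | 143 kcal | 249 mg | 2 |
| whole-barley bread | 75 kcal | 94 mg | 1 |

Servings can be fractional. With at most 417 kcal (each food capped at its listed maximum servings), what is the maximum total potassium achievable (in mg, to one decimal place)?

Potassium per kcal: tempeh 2.219, chicken breast 1.741, tofu 1.487, whole-barley bread 1.253.
Take 2 servings of tempeh: uses 320 kcal, +710.0 mg potassium (running total 710.0 mg).
Take 0.6783 servings of chicken breast: uses 97 kcal, +168.9 mg potassium (running total 878.9 mg).
Filling greedily by potassium-per-kcal is optimal for one linear limit, giving 878.9 mg.

878.9 mg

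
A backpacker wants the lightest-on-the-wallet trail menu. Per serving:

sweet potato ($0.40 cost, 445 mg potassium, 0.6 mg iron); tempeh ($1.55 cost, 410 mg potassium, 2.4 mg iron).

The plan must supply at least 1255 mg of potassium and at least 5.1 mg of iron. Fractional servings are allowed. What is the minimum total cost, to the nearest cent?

$3.31

With two linear requirements the optimum uses one or two foods; enumerate the corners.
sweet potato only: max(1255/445, 5.1/0.6) = 8.5 servings → $3.40.
tempeh only: max(1255/410, 5.1/2.4) = 3.061 servings → $4.74.
sweet potato + tempeh with both tight: 1.12 servings and 1.845 servings → $3.31.
The minimum over all feasible corners is $3.31.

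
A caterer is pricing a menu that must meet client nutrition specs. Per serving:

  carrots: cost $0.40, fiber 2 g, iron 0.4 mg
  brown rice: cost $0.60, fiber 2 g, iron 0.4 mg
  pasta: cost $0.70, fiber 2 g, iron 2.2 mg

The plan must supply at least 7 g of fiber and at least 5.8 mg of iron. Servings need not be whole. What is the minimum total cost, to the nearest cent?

$2.13

This is a tiny linear program; its minimum lies at a vertex of the feasible set. List the vertices and price them.
carrots only: max(7/2, 5.8/0.4) = 14.5 servings → $5.80.
brown rice only: max(7/2, 5.8/0.4) = 14.5 servings → $8.70.
pasta only: max(7/2, 5.8/2.2) = 3.5 servings → $2.45.
carrots + brown rice (both tight): parallel constraints — no distinct corner.
carrots + pasta with both tight: 1.056 servings and 2.444 servings → $2.13.
brown rice + pasta with both tight: 1.056 servings and 2.444 servings → $2.34.
Cheapest feasible corner: $2.13.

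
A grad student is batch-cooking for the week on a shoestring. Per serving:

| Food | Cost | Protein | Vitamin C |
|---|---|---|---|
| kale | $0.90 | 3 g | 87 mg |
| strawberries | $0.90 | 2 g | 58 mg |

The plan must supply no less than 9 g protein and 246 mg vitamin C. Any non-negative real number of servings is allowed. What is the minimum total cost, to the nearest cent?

At the optimum either one food covers both requirements or two foods hit both targets exactly; no other combination can be cheaper.
kale only: max(9/3, 246/87) = 3 servings → $2.70.
strawberries only: max(9/2, 246/58) = 4.5 servings → $4.05.
kale + strawberries (both tight): parallel constraints — no distinct corner.
The minimum over all feasible corners is $2.70.

$2.70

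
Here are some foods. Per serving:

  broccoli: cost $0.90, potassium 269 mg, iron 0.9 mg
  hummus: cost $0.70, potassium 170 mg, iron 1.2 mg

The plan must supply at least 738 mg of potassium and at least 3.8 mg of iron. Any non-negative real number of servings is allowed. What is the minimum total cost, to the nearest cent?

$2.75

A basic optimal solution has at most two foods positive. Try each food alone and each pair with both targets met exactly.
broccoli only: max(738/269, 3.8/0.9) = 4.222 servings → $3.80.
hummus only: max(738/170, 3.8/1.2) = 4.341 servings → $3.04.
broccoli + hummus with both tight: 1.411 servings and 2.108 servings → $2.75.
Cheapest feasible corner: $2.75.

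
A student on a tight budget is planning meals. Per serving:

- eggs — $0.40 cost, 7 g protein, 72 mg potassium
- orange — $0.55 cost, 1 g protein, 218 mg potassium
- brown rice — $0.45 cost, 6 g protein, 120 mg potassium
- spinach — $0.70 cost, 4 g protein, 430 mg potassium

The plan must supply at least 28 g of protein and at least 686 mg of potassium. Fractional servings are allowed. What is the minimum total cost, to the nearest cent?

$2.08

At the optimum either one food covers both requirements or two foods hit both targets exactly; no other combination can be cheaper.
eggs only: max(28/7, 686/72) = 9.528 servings → $3.81.
orange only: max(28/1, 686/218) = 28 servings → $15.40.
brown rice only: max(28/6, 686/120) = 5.717 servings → $2.57.
spinach only: max(28/4, 686/430) = 7 servings → $4.90.
eggs + orange with both tight: 3.726 servings and 1.916 servings → $2.54.
eggs + brown rice: the both-tight solution has a negative serving — not a feasible corner.
eggs + spinach with both tight: 3.415 servings and 1.024 servings → $2.08.
orange + brown rice with both tight: 0.6364 servings and 4.561 servings → $2.40.
orange + spinach: intersection lies outside the first quadrant.
brown rice + spinach with both tight: 4.427 servings and 0.36 servings → $2.24.
The minimum over all feasible corners is $2.08.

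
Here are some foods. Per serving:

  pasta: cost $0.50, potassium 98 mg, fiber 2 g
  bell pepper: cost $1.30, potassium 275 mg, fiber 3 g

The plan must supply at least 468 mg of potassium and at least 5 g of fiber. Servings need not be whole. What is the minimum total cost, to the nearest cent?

$2.21

An LP optimum is at a vertex; with two nutrient constraints at most two foods are used. Check each candidate.
pasta only: max(468/98, 5/2) = 4.776 servings → $2.39.
bell pepper only: max(468/275, 5/3) = 1.702 servings → $2.21.
pasta + bell pepper: intersection lies outside the first quadrant.
The minimum over all feasible corners is $2.21.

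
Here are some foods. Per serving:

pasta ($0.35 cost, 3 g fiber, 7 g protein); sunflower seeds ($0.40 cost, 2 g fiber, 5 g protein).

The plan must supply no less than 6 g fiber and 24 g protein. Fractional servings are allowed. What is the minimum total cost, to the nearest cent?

$1.20

A basic optimal solution has at most two foods positive. Try each food alone and each pair with both targets met exactly.
pasta only: max(6/3, 24/7) = 3.429 servings → $1.20.
sunflower seeds only: max(6/2, 24/5) = 4.8 servings → $1.92.
pasta + sunflower seeds with both targets exact would need a negative amount; discard.
Cheapest feasible corner: $1.20.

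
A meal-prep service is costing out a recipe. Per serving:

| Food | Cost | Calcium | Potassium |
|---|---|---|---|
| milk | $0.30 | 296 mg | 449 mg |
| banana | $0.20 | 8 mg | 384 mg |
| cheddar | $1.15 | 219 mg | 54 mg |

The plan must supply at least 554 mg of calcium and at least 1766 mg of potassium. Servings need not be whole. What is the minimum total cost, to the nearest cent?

Compare the cost at each extreme point of the feasible region.
milk only: max(554/296, 1766/449) = 3.933 servings → $1.18.
banana only: max(554/8, 1766/384) = 69.25 servings → $13.85.
cheddar only: max(554/219, 1766/54) = 32.7 servings → $37.61.
milk + banana with both tight: 1.804 servings and 2.489 servings → $1.04.
milk + cheddar: the both-tight solution has a negative serving — not a feasible corner.
banana + cheddar with both tight: 4.265 servings and 2.374 servings → $3.58.
The minimum over all feasible corners is $1.04.

$1.04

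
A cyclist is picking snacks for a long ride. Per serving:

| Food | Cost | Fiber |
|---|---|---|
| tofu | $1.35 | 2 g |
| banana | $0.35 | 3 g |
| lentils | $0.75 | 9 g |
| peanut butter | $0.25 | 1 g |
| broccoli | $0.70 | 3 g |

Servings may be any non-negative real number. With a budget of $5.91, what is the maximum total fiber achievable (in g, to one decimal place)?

70.9 g

Fiber per dollar: lentils 12, banana 8.571, broccoli 4.286, peanut butter 4, tofu 1.481.
With no serving limits, spend the whole cost allowance on lentils: $5.91 / $0.75 × 9 g = 70.9 g.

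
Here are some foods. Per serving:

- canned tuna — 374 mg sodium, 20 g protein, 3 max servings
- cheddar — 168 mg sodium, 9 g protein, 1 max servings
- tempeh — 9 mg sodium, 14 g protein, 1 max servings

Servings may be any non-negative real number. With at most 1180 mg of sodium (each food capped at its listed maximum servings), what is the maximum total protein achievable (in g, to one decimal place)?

76.6 g

Protein per mg sodium: tempeh 1.556, cheddar 0.05357, canned tuna 0.05348.
Take 1 serving of tempeh: uses 9 mg sodium, +14.0 g protein (running total 14.0 g).
Take 1 serving of cheddar: uses 168 mg sodium, +9.0 g protein (running total 23.0 g).
Take 2.682 servings of canned tuna: uses 1003 mg sodium, +53.6 g protein (running total 76.6 g).
Greedy by best ratio exhausts the sodium allowance optimally: 76.6 g.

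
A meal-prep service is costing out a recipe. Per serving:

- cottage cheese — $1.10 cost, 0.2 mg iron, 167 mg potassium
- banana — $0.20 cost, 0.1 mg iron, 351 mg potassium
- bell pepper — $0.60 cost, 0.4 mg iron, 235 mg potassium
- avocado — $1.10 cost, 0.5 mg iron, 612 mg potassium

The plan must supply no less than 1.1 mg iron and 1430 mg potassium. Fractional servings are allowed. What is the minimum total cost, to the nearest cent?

$1.78

Two binding constraints pin down two serving amounts, so the optimal mix uses at most two foods. The candidates are each food alone (scaled to the tighter of iron/potassium) and each pair with both constraints tight.
cottage cheese only: max(1.1/0.2, 1430/167) = 8.563 servings → $9.42.
banana only: max(1.1/0.1, 1430/351) = 11 servings → $2.20.
bell pepper only: max(1.1/0.4, 1430/235) = 6.085 servings → $3.65.
avocado only: max(1.1/0.5, 1430/612) = 2.337 servings → $2.57.
cottage cheese + banana with both tight: 4.544 servings and 1.912 servings → $5.38.
cottage cheese + bell pepper with both targets exact would need a negative amount; discard.
cottage cheese + avocado: the both-tight solution has a negative serving — not a feasible corner.
banana + bell pepper with both tight: 2.682 servings and 2.08 servings → $1.78.
banana + avocado with both tight: 0.3657 servings and 2.127 servings → $2.41.
bell pepper + avocado: intersection lies outside the first quadrant.
The minimum over all feasible corners is $1.78.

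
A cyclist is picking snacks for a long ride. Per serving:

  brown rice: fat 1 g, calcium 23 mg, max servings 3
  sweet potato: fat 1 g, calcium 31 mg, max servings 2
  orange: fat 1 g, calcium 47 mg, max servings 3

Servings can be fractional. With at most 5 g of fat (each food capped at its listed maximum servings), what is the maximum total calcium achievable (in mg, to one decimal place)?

203.0 mg

Calcium per g fat: orange 47, sweet potato 31, brown rice 23.
Take 3 servings of orange: uses 3 g fat, +141.0 mg calcium (running total 141.0 mg).
Take 2 servings of sweet potato: uses 2 g fat, +62.0 mg calcium (running total 203.0 mg).
Filling greedily by calcium-per-g fat is optimal for one linear limit, giving 203.0 mg.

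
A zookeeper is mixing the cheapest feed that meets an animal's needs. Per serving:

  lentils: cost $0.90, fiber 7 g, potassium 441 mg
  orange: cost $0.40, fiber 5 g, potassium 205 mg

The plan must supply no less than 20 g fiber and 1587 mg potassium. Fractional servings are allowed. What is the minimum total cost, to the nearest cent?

At the optimum either one food covers both requirements or two foods hit both targets exactly; no other combination can be cheaper.
lentils only: max(20/7, 1587/441) = 3.599 servings → $3.24.
orange only: max(20/5, 1587/205) = 7.741 servings → $3.10.
lentils + orange with both targets exact would need a negative amount; discard.
Cheapest feasible corner: $3.10.

$3.10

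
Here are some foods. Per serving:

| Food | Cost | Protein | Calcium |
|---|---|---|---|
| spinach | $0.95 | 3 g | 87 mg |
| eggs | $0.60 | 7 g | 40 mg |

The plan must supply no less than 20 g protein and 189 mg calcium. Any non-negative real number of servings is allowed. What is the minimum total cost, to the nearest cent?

$2.46

For a min-cost LP with two ≥-constraints, a basic feasible solution has at most two positive variables.
spinach only: max(20/3, 189/87) = 6.667 servings → $6.33.
eggs only: max(20/7, 189/40) = 4.725 servings → $2.83.
spinach + eggs with both tight: 1.07 servings and 2.399 servings → $2.46.
Cheapest feasible corner: $2.46.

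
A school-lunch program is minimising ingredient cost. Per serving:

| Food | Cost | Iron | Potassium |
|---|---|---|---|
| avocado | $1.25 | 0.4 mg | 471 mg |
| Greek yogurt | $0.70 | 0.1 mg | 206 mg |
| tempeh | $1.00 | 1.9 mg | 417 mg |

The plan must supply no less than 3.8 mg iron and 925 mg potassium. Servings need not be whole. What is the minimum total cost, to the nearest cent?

Check every corner: each single food scaled to meet both minima, and each pair solved so both constraints bind.
avocado only: max(3.8/0.4, 925/471) = 9.5 servings → $11.88.
Greek yogurt only: max(3.8/0.1, 925/206) = 38 servings → $26.60.
tempeh only: max(3.8/1.9, 925/417) = 2.218 servings → $2.22.
avocado + Greek yogurt with both targets exact would need a negative amount; discard.
avocado + tempeh with both tight: 0.2375 servings and 1.95 servings → $2.25.
Greek yogurt + tempeh with both tight: 0.4944 servings and 1.974 servings → $2.32.
The minimum over all feasible corners is $2.22.

$2.22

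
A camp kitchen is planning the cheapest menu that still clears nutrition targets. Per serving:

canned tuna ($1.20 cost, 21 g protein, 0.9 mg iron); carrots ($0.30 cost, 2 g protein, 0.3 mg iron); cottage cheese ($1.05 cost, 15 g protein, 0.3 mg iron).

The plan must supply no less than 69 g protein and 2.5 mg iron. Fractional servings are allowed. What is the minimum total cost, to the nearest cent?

canned tuna only: max(69/21, 2.5/0.9) = 3.286 servings → $3.94.
carrots only: max(69/2, 2.5/0.3) = 34.5 servings → $10.35.
cottage cheese only: max(69/15, 2.5/0.3) = 8.333 servings → $8.75.
canned tuna + carrots with both targets exact would need a negative amount; discard.
canned tuna + cottage cheese with both tight: 2.333 servings and 1.333 servings → $4.20.
carrots + cottage cheese with both tight: 4.308 servings and 4.026 servings → $5.52.
So the least-cost plan costs $3.94.

$3.94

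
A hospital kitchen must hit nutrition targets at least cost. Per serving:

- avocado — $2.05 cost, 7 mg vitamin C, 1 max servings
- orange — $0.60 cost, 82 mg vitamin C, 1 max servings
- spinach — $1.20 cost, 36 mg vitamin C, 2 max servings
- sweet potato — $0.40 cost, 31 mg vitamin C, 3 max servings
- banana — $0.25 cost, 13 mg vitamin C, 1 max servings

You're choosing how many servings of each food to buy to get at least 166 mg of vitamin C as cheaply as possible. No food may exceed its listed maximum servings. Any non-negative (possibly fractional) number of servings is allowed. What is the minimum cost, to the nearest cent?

$1.68

Cost per mg of vitamin C: orange $0.0073, sweet potato $0.0129, banana $0.0192, spinach $0.0333, avocado $0.2929.
Take 1 serving of orange: +82.0 mg vitamin C for $0.60 (total $0.60, still need 84.0 mg).
Take 2.71 servings of sweet potato: +84.0 mg vitamin C for $1.08 (total $1.68, still need 0.0 mg).
Greedy by cheapest-per-mg is optimal for a single linear constraint, so the minimum cost is $1.68.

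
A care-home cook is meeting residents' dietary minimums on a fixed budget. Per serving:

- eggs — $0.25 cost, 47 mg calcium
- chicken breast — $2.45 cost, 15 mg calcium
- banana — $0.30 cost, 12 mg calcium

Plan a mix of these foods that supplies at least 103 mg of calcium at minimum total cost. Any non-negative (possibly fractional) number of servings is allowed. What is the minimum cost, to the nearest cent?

Cost per mg of calcium: eggs $0.0053, banana $0.0250, chicken breast $0.1633.
With no serving limits, use only eggs: 103 mg / 47 mg = 2.191 servings × $0.25 = $0.55.

$0.55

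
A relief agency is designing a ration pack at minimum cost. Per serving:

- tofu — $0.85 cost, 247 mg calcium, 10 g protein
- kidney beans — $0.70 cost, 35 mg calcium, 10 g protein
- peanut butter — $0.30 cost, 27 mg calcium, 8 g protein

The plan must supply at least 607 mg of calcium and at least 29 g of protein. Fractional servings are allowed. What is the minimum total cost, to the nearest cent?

$2.22

At the optimum either one food covers both requirements or two foods hit both targets exactly; no other combination can be cheaper.
tofu only: max(607/247, 29/10) = 2.9 servings → $2.46.
kidney beans only: max(607/35, 29/10) = 17.34 servings → $12.14.
peanut butter only: max(607/27, 29/8) = 22.48 servings → $6.74.
tofu + kidney beans with both tight: 2.384 servings and 0.5156 servings → $2.39.
tofu + peanut butter with both tight: 2.387 servings and 0.6407 servings → $2.22.
kidney beans + peanut butter with both targets exact would need a negative amount; discard.
Cheapest feasible corner: $2.22.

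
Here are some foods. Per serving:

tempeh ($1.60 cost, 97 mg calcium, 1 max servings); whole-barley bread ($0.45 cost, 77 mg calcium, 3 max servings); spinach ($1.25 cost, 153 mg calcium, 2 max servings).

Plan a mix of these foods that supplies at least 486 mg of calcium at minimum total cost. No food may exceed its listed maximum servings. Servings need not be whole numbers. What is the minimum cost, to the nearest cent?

$3.43

Cost per mg of calcium: whole-barley bread $0.0058, spinach $0.0082, tempeh $0.0165.
Take 3 servings of whole-barley bread: +231.0 mg calcium for $1.35 (total $1.35, still need 255.0 mg).
Take 1.667 servings of spinach: +255.0 mg calcium for $2.08 (total $3.43, still need 0.0 mg).
Filling from the cheapest source first is optimal under one linear minimum: $3.43.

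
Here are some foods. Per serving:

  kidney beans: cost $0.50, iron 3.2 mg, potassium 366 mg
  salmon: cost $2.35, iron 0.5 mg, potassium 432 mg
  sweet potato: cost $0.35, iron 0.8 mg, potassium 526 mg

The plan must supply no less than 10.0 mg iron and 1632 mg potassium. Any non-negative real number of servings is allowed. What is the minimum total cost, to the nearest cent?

$1.82

For a min-cost LP with two ≥-constraints, a basic feasible solution has at most two positive variables.
kidney beans only: max(10.0/3.2, 1632/366) = 4.459 servings → $2.23.
salmon only: max(10.0/0.5, 1632/432) = 20 servings → $47.00.
sweet potato only: max(10.0/0.8, 1632/526) = 12.5 servings → $4.38.
kidney beans + salmon with both tight: 2.921 servings and 1.303 servings → $4.52.
kidney beans + sweet potato with both tight: 2.844 servings and 1.124 servings → $1.82.
salmon + sweet potato: the both-tight solution has a negative serving — not a feasible corner.
Cheapest feasible corner: $1.82.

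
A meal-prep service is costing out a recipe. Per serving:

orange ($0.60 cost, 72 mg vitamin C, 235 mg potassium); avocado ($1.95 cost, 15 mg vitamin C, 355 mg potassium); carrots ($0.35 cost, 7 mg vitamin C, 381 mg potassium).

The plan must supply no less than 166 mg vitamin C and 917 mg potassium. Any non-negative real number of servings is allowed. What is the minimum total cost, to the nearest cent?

orange only: max(166/72, 917/235) = 3.902 servings → $2.34.
avocado only: max(166/15, 917/355) = 11.07 servings → $21.58.
carrots only: max(166/7, 917/381) = 23.71 servings → $8.30.
orange + avocado with both tight: 2.05 servings and 1.226 servings → $3.62.
orange + carrots with both tight: 2.204 servings and 1.048 servings → $1.69.
avocado + carrots with both targets exact would need a negative amount; discard.
The minimum over all feasible corners is $1.69.

$1.69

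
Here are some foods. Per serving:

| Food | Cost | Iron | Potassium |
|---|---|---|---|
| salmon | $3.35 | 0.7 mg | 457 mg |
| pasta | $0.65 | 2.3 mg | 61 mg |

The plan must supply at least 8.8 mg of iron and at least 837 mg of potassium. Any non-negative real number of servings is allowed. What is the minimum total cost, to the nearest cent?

With two linear requirements the optimum uses one or two foods; enumerate the corners.
salmon only: max(8.8/0.7, 837/457) = 12.57 servings → $42.11.
pasta only: max(8.8/2.3, 837/61) = 13.72 servings → $8.92.
salmon + pasta with both tight: 1.377 servings and 3.407 servings → $6.83.
So the least-cost plan costs $6.83.

$6.83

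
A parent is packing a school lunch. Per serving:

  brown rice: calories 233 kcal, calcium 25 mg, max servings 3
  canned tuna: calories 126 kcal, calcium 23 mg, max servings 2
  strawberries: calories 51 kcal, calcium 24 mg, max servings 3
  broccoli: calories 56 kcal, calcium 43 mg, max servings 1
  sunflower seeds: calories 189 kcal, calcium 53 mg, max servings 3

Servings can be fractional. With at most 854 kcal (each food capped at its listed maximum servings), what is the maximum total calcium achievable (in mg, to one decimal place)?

288.2 mg

Calcium per kcal: broccoli 0.7679, strawberries 0.4706, sunflower seeds 0.2804, canned tuna 0.1825, brown rice 0.1073.
Take 1 serving of broccoli: uses 56 kcal, +43.0 mg calcium (running total 43.0 mg).
Take 3 servings of strawberries: uses 153 kcal, +72.0 mg calcium (running total 115.0 mg).
Take 3 servings of sunflower seeds: uses 567 kcal, +159.0 mg calcium (running total 274.0 mg).
Take 0.619 servings of canned tuna: uses 78 kcal, +14.2 mg calcium (running total 288.2 mg).
Filling greedily by calcium-per-kcal is optimal for one linear limit, giving 288.2 mg.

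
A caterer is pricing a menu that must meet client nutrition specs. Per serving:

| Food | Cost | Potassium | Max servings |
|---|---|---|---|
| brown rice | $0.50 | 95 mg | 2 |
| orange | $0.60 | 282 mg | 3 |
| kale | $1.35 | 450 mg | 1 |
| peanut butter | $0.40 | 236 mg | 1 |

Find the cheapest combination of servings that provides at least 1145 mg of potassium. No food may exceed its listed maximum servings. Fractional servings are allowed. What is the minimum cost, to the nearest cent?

$2.39

Cost per mg of potassium: peanut butter $0.0017, orange $0.0021, kale $0.0030, brown rice $0.0053.
Take 1 serving of peanut butter: +236.0 mg potassium for $0.40 (total $0.40, still need 909.0 mg).
Take 3 servings of orange: +846.0 mg potassium for $1.80 (total $2.20, still need 63.0 mg).
Take 0.14 servings of kale: +63.0 mg potassium for $0.19 (total $2.39, still need 0.0 mg).
Filling from the cheapest source first is optimal under one linear minimum: $2.39.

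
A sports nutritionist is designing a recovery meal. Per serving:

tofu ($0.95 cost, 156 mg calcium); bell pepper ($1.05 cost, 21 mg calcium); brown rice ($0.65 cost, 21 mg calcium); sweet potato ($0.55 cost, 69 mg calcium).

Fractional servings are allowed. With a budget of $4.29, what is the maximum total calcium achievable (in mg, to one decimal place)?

704.5 mg

Calcium per dollar: tofu 164.2, sweet potato 125.5, brown rice 32.31, bell pepper 20.
With no serving limits, spend the whole cost allowance on tofu: $4.29 / $0.95 × 156 mg = 704.5 mg.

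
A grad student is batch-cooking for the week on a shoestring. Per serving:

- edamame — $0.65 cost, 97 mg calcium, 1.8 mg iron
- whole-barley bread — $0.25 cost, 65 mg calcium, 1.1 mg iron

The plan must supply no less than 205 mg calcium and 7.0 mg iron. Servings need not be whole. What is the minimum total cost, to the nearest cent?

$1.59

At the optimum either one food covers both requirements or two foods hit both targets exactly; no other combination can be cheaper.
edamame only: max(205/97, 7.0/1.8) = 3.889 servings → $2.53.
whole-barley bread only: max(205/65, 7.0/1.1) = 6.364 servings → $1.59.
edamame + whole-barley bread with both targets exact would need a negative amount; discard.
So the least-cost plan costs $1.59.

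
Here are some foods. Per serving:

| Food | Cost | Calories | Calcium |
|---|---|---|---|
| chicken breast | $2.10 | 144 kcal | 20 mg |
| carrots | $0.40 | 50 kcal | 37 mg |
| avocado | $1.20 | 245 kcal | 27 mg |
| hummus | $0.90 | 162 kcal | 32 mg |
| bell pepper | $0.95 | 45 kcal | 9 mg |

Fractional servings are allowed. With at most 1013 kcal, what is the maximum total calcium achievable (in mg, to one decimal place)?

Calcium per kcal: carrots 0.74, bell pepper 0.2, hummus 0.1975, chicken breast 0.1389, avocado 0.1102.
With no serving limits, spend the whole calories allowance on carrots: 1013 kcal / 50 kcal × 37 mg = 749.6 mg.

749.6 mg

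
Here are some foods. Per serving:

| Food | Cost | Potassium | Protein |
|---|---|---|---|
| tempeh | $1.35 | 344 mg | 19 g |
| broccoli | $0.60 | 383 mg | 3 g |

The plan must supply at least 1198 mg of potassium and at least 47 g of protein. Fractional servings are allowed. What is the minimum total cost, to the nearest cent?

An LP optimum is at a vertex; with two nutrient constraints at most two foods are used. Check each candidate.
tempeh only: max(1198/344, 47/19) = 3.483 servings → $4.70.
broccoli only: max(1198/383, 47/3) = 15.67 servings → $9.40.
tempeh + broccoli with both tight: 2.307 servings and 1.056 servings → $3.75.
The minimum over all feasible corners is $3.75.

$3.75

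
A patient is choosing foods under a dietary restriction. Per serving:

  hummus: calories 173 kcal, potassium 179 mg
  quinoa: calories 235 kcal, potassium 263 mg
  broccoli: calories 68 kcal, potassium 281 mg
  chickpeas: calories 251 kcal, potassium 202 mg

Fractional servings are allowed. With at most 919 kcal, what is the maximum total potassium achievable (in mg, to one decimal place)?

Potassium per kcal: broccoli 4.132, quinoa 1.119, hummus 1.035, chickpeas 0.8048.
With no serving limits, spend the whole calories allowance on broccoli: 919 kcal / 68 kcal × 281 mg = 3797.6 mg.

3797.6 mg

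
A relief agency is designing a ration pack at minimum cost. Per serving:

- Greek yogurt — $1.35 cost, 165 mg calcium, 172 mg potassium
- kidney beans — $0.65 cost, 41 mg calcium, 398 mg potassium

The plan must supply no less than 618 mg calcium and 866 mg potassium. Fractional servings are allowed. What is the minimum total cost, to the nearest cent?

$5.25

Two binding constraints pin down two serving amounts, so the optimal mix uses at most two foods. The candidates are each food alone (scaled to the tighter of calcium/potassium) and each pair with both constraints tight.
Greek yogurt only: max(618/165, 866/172) = 5.035 servings → $6.80.
kidney beans only: max(618/41, 866/398) = 15.07 servings → $9.80.
Greek yogurt + kidney beans with both tight: 3.59 servings and 0.6243 servings → $5.25.
The minimum over all feasible corners is $5.25.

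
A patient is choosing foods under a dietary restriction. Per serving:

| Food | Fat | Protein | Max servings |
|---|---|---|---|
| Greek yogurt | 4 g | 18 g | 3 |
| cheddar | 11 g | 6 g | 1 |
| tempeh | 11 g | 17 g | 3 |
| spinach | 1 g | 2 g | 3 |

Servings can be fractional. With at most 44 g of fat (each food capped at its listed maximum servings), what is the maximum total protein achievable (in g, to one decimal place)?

104.8 g

Protein per g fat: Greek yogurt 4.5, spinach 2, tempeh 1.545, cheddar 0.5455.
Take 3 servings of Greek yogurt: uses 12 g fat, +54.0 g protein (running total 54.0 g).
Take 3 servings of spinach: uses 3 g fat, +6.0 g protein (running total 60.0 g).
Take 2.636 servings of tempeh: uses 29 g fat, +44.8 g protein (running total 104.8 g).
Filling greedily by protein-per-g fat is optimal for one linear limit, giving 104.8 g.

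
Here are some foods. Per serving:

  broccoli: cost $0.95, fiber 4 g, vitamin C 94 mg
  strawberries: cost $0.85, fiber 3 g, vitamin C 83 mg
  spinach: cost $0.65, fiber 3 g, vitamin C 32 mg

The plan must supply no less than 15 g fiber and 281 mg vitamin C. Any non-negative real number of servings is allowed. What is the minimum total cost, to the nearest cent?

broccoli only: max(15/4, 281/94) = 3.75 servings → $3.56.
strawberries only: max(15/3, 281/83) = 5 servings → $4.25.
spinach only: max(15/3, 281/32) = 8.781 servings → $5.71.
broccoli + strawberries: the both-tight solution has a negative serving — not a feasible corner.
broccoli + spinach with both tight: 2.357 servings and 1.857 servings → $3.45.
strawberries + spinach with both tight: 2.373 servings and 2.627 servings → $3.72.
The minimum over all feasible corners is $3.45.

$3.45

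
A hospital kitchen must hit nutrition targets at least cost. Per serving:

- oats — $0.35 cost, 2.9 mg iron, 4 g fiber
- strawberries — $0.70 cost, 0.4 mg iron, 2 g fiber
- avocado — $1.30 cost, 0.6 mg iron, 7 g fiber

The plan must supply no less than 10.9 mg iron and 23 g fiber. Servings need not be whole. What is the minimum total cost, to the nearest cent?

An LP optimum is at a vertex; with two nutrient constraints at most two foods are used. Check each candidate.
oats only: max(10.9/2.9, 23/4) = 5.75 servings → $2.01.
strawberries only: max(10.9/0.4, 23/2) = 27.25 servings → $19.07.
avocado only: max(10.9/0.6, 23/7) = 18.17 servings → $23.62.
oats + strawberries with both tight: 3 servings and 5.5 servings → $4.90.
oats + avocado with both tight: 3.492 servings and 1.291 servings → $2.90.
strawberries + avocado: the both-tight solution has a negative serving — not a feasible corner.
The minimum over all feasible corners is $2.01.

$2.01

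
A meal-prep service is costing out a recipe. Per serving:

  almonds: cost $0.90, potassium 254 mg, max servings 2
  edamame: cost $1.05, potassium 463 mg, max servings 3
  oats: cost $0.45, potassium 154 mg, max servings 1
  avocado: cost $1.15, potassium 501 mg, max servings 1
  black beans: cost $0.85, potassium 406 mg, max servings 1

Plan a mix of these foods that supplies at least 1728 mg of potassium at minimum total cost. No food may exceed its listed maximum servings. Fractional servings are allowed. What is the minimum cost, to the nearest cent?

$3.85

Cost per mg of potassium: black beans $0.0021, edamame $0.0023, avocado $0.0023, oats $0.0029, almonds $0.0035.
Take 1 serving of black beans: +406.0 mg potassium for $0.85 (total $0.85, still need 1322.0 mg).
Take 2.855 servings of edamame: +1322.0 mg potassium for $3.00 (total $3.85, still need 0.0 mg).
Filling from the cheapest source first is optimal under one linear minimum: $3.85.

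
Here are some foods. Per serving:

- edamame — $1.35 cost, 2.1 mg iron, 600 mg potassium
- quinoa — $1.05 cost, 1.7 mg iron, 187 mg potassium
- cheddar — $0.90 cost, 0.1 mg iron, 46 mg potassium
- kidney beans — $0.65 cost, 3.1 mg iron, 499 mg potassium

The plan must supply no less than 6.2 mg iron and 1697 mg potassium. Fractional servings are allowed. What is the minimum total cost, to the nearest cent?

$2.21

edamame only: max(6.2/2.1, 1697/600) = 2.952 servings → $3.99.
quinoa only: max(6.2/1.7, 1697/187) = 9.075 servings → $9.53.
cheddar only: max(6.2/0.1, 1697/46) = 62 servings → $55.80.
kidney beans only: max(6.2/3.1, 1697/499) = 3.401 servings → $2.21.
edamame + quinoa with both tight: 2.751 servings and 0.2492 servings → $3.98.
edamame + cheddar with both targets exact would need a negative amount; discard.
edamame + kidney beans with both tight: 2.668 servings and 0.1925 servings → $3.73.
quinoa + cheddar with both tight: 1.941 servings and 29 servings → $28.14.
quinoa + kidney beans: the both-tight solution has a negative serving — not a feasible corner.
cheddar + kidney beans with both tight: 23.38 servings and 1.246 servings → $21.85.
The minimum over all feasible corners is $2.21.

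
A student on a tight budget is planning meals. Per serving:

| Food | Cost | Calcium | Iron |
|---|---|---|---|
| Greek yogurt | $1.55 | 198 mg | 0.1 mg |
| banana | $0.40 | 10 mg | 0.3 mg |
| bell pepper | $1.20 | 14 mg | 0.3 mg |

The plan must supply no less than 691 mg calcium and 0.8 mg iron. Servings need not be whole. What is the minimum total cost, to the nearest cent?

$5.90

Minimising a linear cost over {calcium ≥ 691, iron ≥ 0.8, servings ≥ 0} — the optimum is at a vertex, using one or two foods.
Greek yogurt only: max(691/198, 0.8/0.1) = 8 servings → $12.40.
banana only: max(691/10, 0.8/0.3) = 69.1 servings → $27.64.
bell pepper only: max(691/14, 0.8/0.3) = 49.36 servings → $59.23.
Greek yogurt + banana with both tight: 3.413 servings and 1.529 servings → $5.90.
Greek yogurt + bell pepper with both tight: 3.381 servings and 1.54 servings → $7.09.
banana + bell pepper: the both-tight solution has a negative serving — not a feasible corner.
Cheapest feasible corner: $5.90.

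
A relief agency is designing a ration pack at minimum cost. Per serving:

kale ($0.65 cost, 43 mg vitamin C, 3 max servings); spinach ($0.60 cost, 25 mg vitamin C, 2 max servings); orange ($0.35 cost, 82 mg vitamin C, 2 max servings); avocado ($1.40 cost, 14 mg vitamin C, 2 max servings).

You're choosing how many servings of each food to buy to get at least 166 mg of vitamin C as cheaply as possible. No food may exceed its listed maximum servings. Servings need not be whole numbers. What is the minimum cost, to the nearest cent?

$0.73

Cost per mg of vitamin C: orange $0.0043, kale $0.0151, spinach $0.0240, avocado $0.1000.
Take 2 servings of orange: +164.0 mg vitamin C for $0.70 (total $0.70, still need 2.0 mg).
Take 0.04651 servings of kale: +2.0 mg vitamin C for $0.03 (total $0.73, still need 0.0 mg).
Filling from the cheapest source first is optimal under one linear minimum: $0.73.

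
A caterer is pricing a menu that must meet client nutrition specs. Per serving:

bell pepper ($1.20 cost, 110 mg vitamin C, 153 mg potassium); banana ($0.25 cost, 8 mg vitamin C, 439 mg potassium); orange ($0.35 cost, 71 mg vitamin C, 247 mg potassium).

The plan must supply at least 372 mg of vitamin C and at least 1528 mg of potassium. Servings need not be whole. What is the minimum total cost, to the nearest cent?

An LP optimum is at a vertex; with two nutrient constraints at most two foods are used. Check each candidate.
bell pepper only: max(372/110, 1528/153) = 9.987 servings → $11.98.
banana only: max(372/8, 1528/439) = 46.5 servings → $11.62.
orange only: max(372/71, 1528/247) = 6.186 servings → $2.17.
bell pepper + banana with both tight: 3.21 servings and 2.362 servings → $4.44.
bell pepper + orange: intersection lies outside the first quadrant.
banana + orange with both tight: 0.5688 servings and 5.175 servings → $1.95.
The minimum over all feasible corners is $1.95.

$1.95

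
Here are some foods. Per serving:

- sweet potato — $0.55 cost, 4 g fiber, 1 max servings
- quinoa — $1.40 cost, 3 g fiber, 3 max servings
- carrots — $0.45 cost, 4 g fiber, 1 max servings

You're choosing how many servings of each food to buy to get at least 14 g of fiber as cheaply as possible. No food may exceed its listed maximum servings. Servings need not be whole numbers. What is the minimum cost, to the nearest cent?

$3.80

Cost per g of fiber: carrots $0.1125, sweet potato $0.1375, quinoa $0.4667.
Take 1 serving of carrots: +4.0 g fiber for $0.45 (total $0.45, still need 10.0 g).
Take 1 serving of sweet potato: +4.0 g fiber for $0.55 (total $1.00, still need 6.0 g).
Take 2 servings of quinoa: +6.0 g fiber for $2.80 (total $3.80, still need 0.0 g).
Greedy by cheapest-per-g is optimal for a single linear constraint, so the minimum cost is $3.80.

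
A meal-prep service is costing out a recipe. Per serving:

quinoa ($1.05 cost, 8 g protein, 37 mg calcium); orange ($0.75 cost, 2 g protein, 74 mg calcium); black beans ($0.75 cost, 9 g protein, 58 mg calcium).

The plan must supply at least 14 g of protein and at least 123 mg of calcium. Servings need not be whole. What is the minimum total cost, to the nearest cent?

$1.48

An LP optimum is at a vertex; with two nutrient constraints at most two foods are used. Check each candidate.
quinoa only: max(14/8, 123/37) = 3.324 servings → $3.49.
orange only: max(14/2, 123/74) = 7 servings → $5.25.
black beans only: max(14/9, 123/58) = 2.121 servings → $1.59.
quinoa + orange with both tight: 1.525 servings and 0.8996 servings → $2.28.
quinoa + black beans with both targets exact would need a negative amount; discard.
orange + black beans with both tight: 0.5364 servings and 1.436 servings → $1.48.
So the least-cost plan costs $1.48.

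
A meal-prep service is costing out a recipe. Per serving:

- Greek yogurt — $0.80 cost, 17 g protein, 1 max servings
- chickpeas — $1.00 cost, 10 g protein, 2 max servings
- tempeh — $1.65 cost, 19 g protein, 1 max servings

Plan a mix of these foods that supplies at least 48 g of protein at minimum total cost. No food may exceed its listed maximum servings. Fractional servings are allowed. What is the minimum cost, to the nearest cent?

Cost per g of protein: Greek yogurt $0.0471, tempeh $0.0868, chickpeas $0.1000.
Take 1 serving of Greek yogurt: +17.0 g protein for $0.80 (total $0.80, still need 31.0 g).
Take 1 serving of tempeh: +19.0 g protein for $1.65 (total $2.45, still need 12.0 g).
Take 1.2 servings of chickpeas: +12.0 g protein for $1.20 (total $3.65, still need 0.0 g).
Greedy by cheapest-per-g is optimal for a single linear constraint, so the minimum cost is $3.65.

$3.65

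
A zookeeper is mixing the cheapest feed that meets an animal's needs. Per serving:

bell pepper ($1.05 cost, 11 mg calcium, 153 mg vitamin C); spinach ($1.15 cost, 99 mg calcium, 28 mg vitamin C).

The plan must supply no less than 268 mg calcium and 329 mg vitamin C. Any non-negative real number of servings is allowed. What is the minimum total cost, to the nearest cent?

Compare the cost at each extreme point of the feasible region.
bell pepper only: max(268/11, 329/153) = 24.36 servings → $25.58.
spinach only: max(268/99, 329/28) = 11.75 servings → $13.51.
bell pepper + spinach with both tight: 1.689 servings and 2.519 servings → $4.67.
Cheapest feasible corner: $4.67.

$4.67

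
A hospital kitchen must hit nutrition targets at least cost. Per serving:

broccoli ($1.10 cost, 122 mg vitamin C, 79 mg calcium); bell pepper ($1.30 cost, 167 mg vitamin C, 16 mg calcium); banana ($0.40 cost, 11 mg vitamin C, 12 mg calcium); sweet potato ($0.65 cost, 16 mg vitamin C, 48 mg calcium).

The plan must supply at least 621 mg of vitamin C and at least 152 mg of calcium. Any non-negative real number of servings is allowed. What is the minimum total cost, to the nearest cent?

For a min-cost LP with two ≥-constraints, a basic feasible solution has at most two positive variables.
broccoli only: max(621/122, 152/79) = 5.09 servings → $5.60.
bell pepper only: max(621/167, 152/16) = 9.5 servings → $12.35.
banana only: max(621/11, 152/12) = 56.45 servings → $22.58.
sweet potato only: max(621/16, 152/48) = 38.81 servings → $25.23.
broccoli + bell pepper with both tight: 1.374 servings and 2.715 servings → $5.04.
broccoli + banana: intersection lies outside the first quadrant.
broccoli + sweet potato: intersection lies outside the first quadrant.
bell pepper + banana with both tight: 3.162 servings and 8.451 servings → $7.49.
bell pepper + sweet potato with both tight: 3.528 servings and 1.991 servings → $5.88.
banana + sweet potato: intersection lies outside the first quadrant.
So the least-cost plan costs $5.04.

$5.04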